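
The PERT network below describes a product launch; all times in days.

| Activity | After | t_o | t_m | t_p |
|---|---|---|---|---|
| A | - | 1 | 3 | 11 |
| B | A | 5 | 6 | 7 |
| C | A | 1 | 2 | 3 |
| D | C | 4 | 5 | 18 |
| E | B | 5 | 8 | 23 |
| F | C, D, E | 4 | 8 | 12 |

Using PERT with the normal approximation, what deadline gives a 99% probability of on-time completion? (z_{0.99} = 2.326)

te_A = (1 + 4·3 + 11)/6 = 24/6 = 4; σ²_A = ((11−1)/6)² = 2.778
te_B = (5 + 4·6 + 7)/6 = 36/6 = 6; σ²_B = ((7−5)/6)² = 0.111
te_C = (1 + 4·2 + 3)/6 = 12/6 = 2; σ²_C = ((3−1)/6)² = 0.111
te_D = (4 + 4·5 + 18)/6 = 42/6 = 7; σ²_D = ((18−4)/6)² = 5.444
te_E = (5 + 4·8 + 23)/6 = 60/6 = 10; σ²_E = ((23−5)/6)² = 9.000
te_F = (4 + 4·8 + 12)/6 = 48/6 = 8; σ²_F = ((12−4)/6)² = 1.778

Forward pass:
ES_A = 0; EF_A = 4
ES_B = 4; EF_B = 4+6 = 10
ES_C = 4; EF_C = 4+2 = 6
ES_D = 6; EF_D = 6+7 = 13
ES_E = 10; EF_E = 10+10 = 20
ES_F = max(EF_C=6, EF_D=13, EF_E=20) = 20; EF_F = 20+8 = 28
Expected project duration μ = 28 days. Critical path: A → B → E → F.

Variance along critical path = 2.778 + 0.111 + 9.000 + 1.778 = 13.667; σ = 3.697 days.
D = μ + z·σ = 28 + 2.326·3.697 = 36.6 days

36.6 days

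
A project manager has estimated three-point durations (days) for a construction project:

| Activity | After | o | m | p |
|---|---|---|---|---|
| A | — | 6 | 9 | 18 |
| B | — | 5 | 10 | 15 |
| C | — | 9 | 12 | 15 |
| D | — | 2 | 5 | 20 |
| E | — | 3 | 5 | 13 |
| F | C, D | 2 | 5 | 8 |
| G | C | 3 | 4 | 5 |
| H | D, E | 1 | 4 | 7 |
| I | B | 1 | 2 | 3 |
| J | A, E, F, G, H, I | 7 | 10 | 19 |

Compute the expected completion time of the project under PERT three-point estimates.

te_A = (6 + 4·9 + 18)/6 = 60/6 = 10
te_B = (5 + 4·10 + 15)/6 = 60/6 = 10
te_C = (9 + 4·12 + 15)/6 = 72/6 = 12
te_D = (2 + 4·5 + 20)/6 = 42/6 = 7
te_E = (3 + 4·5 + 13)/6 = 36/6 = 6
te_F = (2 + 4·5 + 8)/6 = 30/6 = 5
te_G = (3 + 4·4 + 5)/6 = 24/6 = 4
te_H = (1 + 4·4 + 7)/6 = 24/6 = 4
te_I = (1 + 4·2 + 3)/6 = 12/6 = 2
te_J = (7 + 4·10 + 19)/6 = 66/6 = 11

Forward pass:
ES_A = 0; EF_A = 10
ES_B = 0; EF_B = 10
ES_C = 0; EF_C = 12
ES_D = 0; EF_D = 7
ES_E = 0; EF_E = 6
ES_F = max(EF_C=12, EF_D=7) = 12; EF_F = 12+5 = 17
ES_G = 12; EF_G = 12+4 = 16
ES_H = max(EF_D=7, EF_E=6) = 7; EF_H = 7+4 = 11
ES_I = 10; EF_I = 10+2 = 12
ES_J = max(EF_A=10, EF_E=6, EF_F=17, EF_G=16, EF_H=11, EF_I=12) = 17; EF_J = 17+11 = 28
Expected project duration μ = 28 days. Critical path: C → F → J.

28 days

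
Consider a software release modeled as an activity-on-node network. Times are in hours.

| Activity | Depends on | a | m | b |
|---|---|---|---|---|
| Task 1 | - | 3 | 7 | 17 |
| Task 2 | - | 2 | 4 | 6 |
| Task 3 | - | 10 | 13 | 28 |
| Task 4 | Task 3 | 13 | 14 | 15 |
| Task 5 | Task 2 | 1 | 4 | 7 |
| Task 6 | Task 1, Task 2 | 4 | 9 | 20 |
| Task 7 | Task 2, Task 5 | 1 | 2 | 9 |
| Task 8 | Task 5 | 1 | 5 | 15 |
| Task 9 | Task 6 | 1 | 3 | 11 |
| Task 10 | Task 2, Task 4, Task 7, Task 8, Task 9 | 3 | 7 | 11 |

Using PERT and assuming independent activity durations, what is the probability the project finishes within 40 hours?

0.887

te_Task 1 = (3 + 4·7 + 17)/6 = 48/6 = 8; σ²_Task 1 = ((17−3)/6)² = 5.444
te_Task 2 = (2 + 4·4 + 6)/6 = 24/6 = 4; σ²_Task 2 = ((6−2)/6)² = 0.444
te_Task 3 = (10 + 4·13 + 28)/6 = 90/6 = 15; σ²_Task 3 = ((28−10)/6)² = 9.000
te_Task 4 = (13 + 4·14 + 15)/6 = 84/6 = 14; σ²_Task 4 = ((15−13)/6)² = 0.111
te_Task 5 = (1 + 4·4 + 7)/6 = 24/6 = 4; σ²_Task 5 = ((7−1)/6)² = 1.000
te_Task 6 = (4 + 4·9 + 20)/6 = 60/6 = 10; σ²_Task 6 = ((20−4)/6)² = 7.111
te_Task 7 = (1 + 4·2 + 9)/6 = 18/6 = 3; σ²_Task 7 = ((9−1)/6)² = 1.778
te_Task 8 = (1 + 4·5 + 15)/6 = 36/6 = 6; σ²_Task 8 = ((15−1)/6)² = 5.444
te_Task 9 = (1 + 4·3 + 11)/6 = 24/6 = 4; σ²_Task 9 = ((11−1)/6)² = 2.778
te_Task 10 = (3 + 4·7 + 11)/6 = 42/6 = 7; σ²_Task 10 = ((11−3)/6)² = 1.778

Forward pass:
ES_Task 1 = 0; EF_Task 1 = 8
ES_Task 2 = 0; EF_Task 2 = 4
ES_Task 3 = 0; EF_Task 3 = 15
ES_Task 4 = 15; EF_Task 4 = 15+14 = 29
ES_Task 5 = 4; EF_Task 5 = 4+4 = 8
ES_Task 6 = max(EF_Task 1=8, EF_Task 2=4) = 8; EF_Task 6 = 8+10 = 18
ES_Task 7 = max(EF_Task 2=4, EF_Task 5=8) = 8; EF_Task 7 = 8+3 = 11
ES_Task 8 = 8; EF_Task 8 = 8+6 = 14
ES_Task 9 = 18; EF_Task 9 = 18+4 = 22
ES_Task 10 = max(EF_Task 2=4, EF_Task 4=29, EF_Task 7=11, EF_Task 8=14, EF_Task 9=22) = 29; EF_Task 10 = 29+7 = 36
Expected project duration μ = 36 hours. Critical path: Task 3 → Task 4 → Task 10.

Variance along critical path = 9.000 + 0.111 + 1.778 = 10.889; σ = √10.889 = 3.300 hours.
Z = (40 − 36) / 3.300 = 1.212
P(T ≤ 40) = Φ(1.212) ≈ 0.887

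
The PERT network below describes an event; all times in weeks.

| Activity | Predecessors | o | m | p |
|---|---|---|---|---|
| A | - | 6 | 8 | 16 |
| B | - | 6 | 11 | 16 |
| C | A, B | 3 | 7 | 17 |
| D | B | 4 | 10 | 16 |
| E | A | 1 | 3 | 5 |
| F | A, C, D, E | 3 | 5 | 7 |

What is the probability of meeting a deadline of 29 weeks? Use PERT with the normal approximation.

te_A = (6 + 4·8 + 16)/6 = 54/6 = 9; σ²_A = ((16−6)/6)² = 2.778
te_B = (6 + 4·11 + 16)/6 = 66/6 = 11; σ²_B = ((16−6)/6)² = 2.778
te_C = (3 + 4·7 + 17)/6 = 48/6 = 8; σ²_C = ((17−3)/6)² = 5.444
te_D = (4 + 4·10 + 16)/6 = 60/6 = 10; σ²_D = ((16−4)/6)² = 4.000
te_E = (1 + 4·3 + 5)/6 = 18/6 = 3; σ²_E = ((5−1)/6)² = 0.444
te_F = (3 + 4·5 + 7)/6 = 30/6 = 5; σ²_F = ((7−3)/6)² = 0.444

Forward pass:
ES_A = 0; EF_A = 9
ES_B = 0; EF_B = 11
ES_C = max(EF_A=9, EF_B=11) = 11; EF_C = 11+8 = 19
ES_D = 11; EF_D = 11+10 = 21
ES_E = 9; EF_E = 9+3 = 12
ES_F = max(EF_A=9, EF_C=19, EF_D=21, EF_E=12) = 21; EF_F = 21+5 = 26
Expected project duration μ = 26 weeks. Critical path: B → D → F.

Variance along critical path = 2.778 + 4.000 + 0.444 = 7.222; σ = √7.222 = 2.687 weeks.
Z = (29 − 26) / 2.687 = 1.116
P(T ≤ 29) = Φ(1.116) ≈ 0.868

0.868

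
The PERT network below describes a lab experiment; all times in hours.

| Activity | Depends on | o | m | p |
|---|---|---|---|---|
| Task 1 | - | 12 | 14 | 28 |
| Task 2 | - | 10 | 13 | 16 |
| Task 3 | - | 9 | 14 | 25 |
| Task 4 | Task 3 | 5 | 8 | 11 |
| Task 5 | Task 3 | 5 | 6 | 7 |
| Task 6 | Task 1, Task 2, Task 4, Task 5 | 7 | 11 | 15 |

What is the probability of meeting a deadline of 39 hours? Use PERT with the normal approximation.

0.944

te_Task 1 = (12 + 4·14 + 28)/6 = 96/6 = 16; σ²_Task 1 = ((28−12)/6)² = 7.111
te_Task 2 = (10 + 4·13 + 16)/6 = 78/6 = 13; σ²_Task 2 = ((16−10)/6)² = 1.000
te_Task 3 = (9 + 4·14 + 25)/6 = 90/6 = 15; σ²_Task 3 = ((25−9)/6)² = 7.111
te_Task 4 = (5 + 4·8 + 11)/6 = 48/6 = 8; σ²_Task 4 = ((11−5)/6)² = 1.000
te_Task 5 = (5 + 4·6 + 7)/6 = 36/6 = 6; σ²_Task 5 = ((7−5)/6)² = 0.111
te_Task 6 = (7 + 4·11 + 15)/6 = 66/6 = 11; σ²_Task 6 = ((15−7)/6)² = 1.778

Forward pass:
ES_Task 1 = 0; EF_Task 1 = 16
ES_Task 2 = 0; EF_Task 2 = 13
ES_Task 3 = 0; EF_Task 3 = 15
ES_Task 4 = 15; EF_Task 4 = 15+8 = 23
ES_Task 5 = 15; EF_Task 5 = 15+6 = 21
ES_Task 6 = max(EF_Task 1=16, EF_Task 2=13, EF_Task 4=23, EF_Task 5=21) = 23; EF_Task 6 = 23+11 = 34
Expected project duration μ = 34 hours. Critical path: Task 3 → Task 4 → Task 6.

Variance along critical path = 7.111 + 1.000 + 1.778 = 9.889; σ = √9.889 = 3.145 hours.
Z = (39 − 34) / 3.145 = 1.590
P(T ≤ 39) = Φ(1.590) ≈ 0.944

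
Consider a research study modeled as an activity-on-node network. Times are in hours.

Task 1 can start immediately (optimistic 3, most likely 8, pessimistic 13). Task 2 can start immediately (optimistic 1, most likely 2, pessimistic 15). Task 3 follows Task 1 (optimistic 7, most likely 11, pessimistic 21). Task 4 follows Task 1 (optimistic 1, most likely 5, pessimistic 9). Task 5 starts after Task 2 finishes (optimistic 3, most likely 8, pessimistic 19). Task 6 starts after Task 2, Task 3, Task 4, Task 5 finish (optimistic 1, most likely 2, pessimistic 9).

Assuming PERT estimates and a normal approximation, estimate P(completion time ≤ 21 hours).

te_Task 1 = (3 + 4·8 + 13)/6 = 48/6 = 8; σ²_Task 1 = ((13−3)/6)² = 2.778
te_Task 2 = (1 + 4·2 + 15)/6 = 24/6 = 4; σ²_Task 2 = ((15−1)/6)² = 5.444
te_Task 3 = (7 + 4·11 + 21)/6 = 72/6 = 12; σ²_Task 3 = ((21−7)/6)² = 5.444
te_Task 4 = (1 + 4·5 + 9)/6 = 30/6 = 5; σ²_Task 4 = ((9−1)/6)² = 1.778
te_Task 5 = (3 + 4·8 + 19)/6 = 54/6 = 9; σ²_Task 5 = ((19−3)/6)² = 7.111
te_Task 6 = (1 + 4·2 + 9)/6 = 18/6 = 3; σ²_Task 6 = ((9−1)/6)² = 1.778

Forward pass:
ES_Task 1 = 0; EF_Task 1 = 8
ES_Task 2 = 0; EF_Task 2 = 4
ES_Task 3 = 8; EF_Task 3 = 8+12 = 20
ES_Task 4 = 8; EF_Task 4 = 8+5 = 13
ES_Task 5 = 4; EF_Task 5 = 4+9 = 13
ES_Task 6 = max(EF_Task 2=4, EF_Task 3=20, EF_Task 4=13, EF_Task 5=13) = 20; EF_Task 6 = 20+3 = 23
Expected project duration μ = 23 hours. Critical path: Task 1 → Task 3 → Task 6.

Variance along critical path = 2.778 + 5.444 + 1.778 = 10.000; σ = √10.000 = 3.162 hours.
Z = (21 − 23) / 3.162 = -0.632
P(T ≤ 21) = Φ(-0.632) ≈ 0.264

0.264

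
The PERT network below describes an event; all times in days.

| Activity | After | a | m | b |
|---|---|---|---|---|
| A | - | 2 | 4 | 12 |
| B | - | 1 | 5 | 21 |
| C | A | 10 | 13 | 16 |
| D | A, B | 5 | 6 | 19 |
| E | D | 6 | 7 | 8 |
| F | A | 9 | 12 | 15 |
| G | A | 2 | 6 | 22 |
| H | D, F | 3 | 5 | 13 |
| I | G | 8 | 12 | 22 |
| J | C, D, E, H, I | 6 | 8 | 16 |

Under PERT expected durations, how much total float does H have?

te_A = (2 + 4·4 + 12)/6 = 30/6 = 5
te_B = (1 + 4·5 + 21)/6 = 42/6 = 7
te_C = (10 + 4·13 + 16)/6 = 78/6 = 13
te_D = (5 + 4·6 + 19)/6 = 48/6 = 8
te_E = (6 + 4·7 + 8)/6 = 42/6 = 7
te_F = (9 + 4·12 + 15)/6 = 72/6 = 12
te_G = (2 + 4·6 + 22)/6 = 48/6 = 8
te_H = (3 + 4·5 + 13)/6 = 36/6 = 6
te_I = (8 + 4·12 + 22)/6 = 78/6 = 13
te_J = (6 + 4·8 + 16)/6 = 54/6 = 9

Forward pass:
ES_A = 0; EF_A = 5
ES_B = 0; EF_B = 7
ES_C = 5; EF_C = 5+13 = 18
ES_D = max(EF_A=5, EF_B=7) = 7; EF_D = 7+8 = 15
ES_E = 15; EF_E = 15+7 = 22
ES_F = 5; EF_F = 5+12 = 17
ES_G = 5; EF_G = 5+8 = 13
ES_H = max(EF_D=15, EF_F=17) = 17; EF_H = 17+6 = 23
ES_I = 13; EF_I = 13+13 = 26
ES_J = max(EF_C=18, EF_D=15, EF_E=22, EF_H=23, EF_I=26) = 26; EF_J = 26+9 = 35
Expected project duration μ = 35 days. Critical path: A → G → I → J.

Backward pass:
LF_J = 35; LS_J = 35−9 = 26
LF_I = LS_J = 26; LS_I = 26−13 = 13
LF_H = LS_J = 26; LS_H = 26−6 = 20
LF_G = LS_I = 13; LS_G = 13−8 = 5
LF_F = LS_H = 20; LS_F = 20−12 = 8
LF_E = LS_J = 26; LS_E = 26−7 = 19
LF_D = min(LS_E=19, LS_H=20, LS_J=26) = 19; LS_D = 19−8 = 11
LF_C = LS_J = 26; LS_C = 26−13 = 13
LF_B = LS_D = 11; LS_B = 11−7 = 4
LF_A = min(LS_C=13, LS_D=11, LS_F=8, LS_G=5) = 5; LS_A = 5−5 = 0
Slack_H = LS_H − ES_H = 20 − 17 = 3

3 days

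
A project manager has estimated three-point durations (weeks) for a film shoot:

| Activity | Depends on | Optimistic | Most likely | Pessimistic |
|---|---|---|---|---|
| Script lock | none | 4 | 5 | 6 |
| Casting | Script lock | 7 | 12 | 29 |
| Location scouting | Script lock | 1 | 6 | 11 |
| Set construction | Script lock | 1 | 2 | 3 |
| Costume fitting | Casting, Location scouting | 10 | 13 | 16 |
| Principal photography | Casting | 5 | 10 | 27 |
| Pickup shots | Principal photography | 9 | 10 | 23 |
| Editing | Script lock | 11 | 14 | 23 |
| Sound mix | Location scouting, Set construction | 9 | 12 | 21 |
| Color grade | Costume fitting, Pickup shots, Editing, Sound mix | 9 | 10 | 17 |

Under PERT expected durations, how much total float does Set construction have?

23 weeks

te_Script lock = (4 + 4·5 + 6)/6 = 30/6 = 5
te_Casting = (7 + 4·12 + 29)/6 = 84/6 = 14
te_Location scouting = (1 + 4·6 + 11)/6 = 36/6 = 6
te_Set construction = (1 + 4·2 + 3)/6 = 12/6 = 2
te_Costume fitting = (10 + 4·13 + 16)/6 = 78/6 = 13
te_Principal photography = (5 + 4·10 + 27)/6 = 72/6 = 12
te_Pickup shots = (9 + 4·10 + 23)/6 = 72/6 = 12
te_Editing = (11 + 4·14 + 23)/6 = 90/6 = 15
te_Sound mix = (9 + 4·12 + 21)/6 = 78/6 = 13
te_Color grade = (9 + 4·10 + 17)/6 = 66/6 = 11

Forward pass:
ES_Script lock = 0; EF_Script lock = 5
ES_Casting = 5; EF_Casting = 5+14 = 19
ES_Location scouting = 5; EF_Location scouting = 5+6 = 11
ES_Set construction = 5; EF_Set construction = 5+2 = 7
ES_Costume fitting = max(EF_Casting=19, EF_Location scouting=11) = 19; EF_Costume fitting = 19+13 = 32
ES_Principal photography = 19; EF_Principal photography = 19+12 = 31
ES_Pickup shots = 31; EF_Pickup shots = 31+12 = 43
ES_Editing = 5; EF_Editing = 5+15 = 20
ES_Sound mix = max(EF_Location scouting=11, EF_Set construction=7) = 11; EF_Sound mix = 11+13 = 24
ES_Color grade = max(EF_Costume fitting=32, EF_Pickup shots=43, EF_Editing=20, EF_Sound mix=24) = 43; EF_Color grade = 43+11 = 54
Expected project duration μ = 54 weeks. Critical path: Script lock → Casting → Principal photography → Pickup shots → Color grade.

Backward pass:
LF_Color grade = 54; LS_Color grade = 54−11 = 43
LF_Sound mix = LS_Color grade = 43; LS_Sound mix = 43−13 = 30
LF_Editing = LS_Color grade = 43; LS_Editing = 43−15 = 28
LF_Pickup shots = LS_Color grade = 43; LS_Pickup shots = 43−12 = 31
LF_Principal photography = LS_Pickup shots = 31; LS_Principal photography = 31−12 = 19
LF_Costume fitting = LS_Color grade = 43; LS_Costume fitting = 43−13 = 30
LF_Set construction = LS_Sound mix = 30; LS_Set construction = 30−2 = 28
LF_Location scouting = min(LS_Costume fitting=30, LS_Sound mix=30) = 30; LS_Location scouting = 30−6 = 24
LF_Casting = min(LS_Costume fitting=30, LS_Principal photography=19) = 19; LS_Casting = 19−14 = 5
LF_Script lock = min(LS_Casting=5, LS_Location scouting=24, LS_Set construction=28, LS_Editing=28) = 5; LS_Script lock = 5−5 = 0
Slack_Set construction = LS_Set construction − ES_Set construction = 28 − 5 = 23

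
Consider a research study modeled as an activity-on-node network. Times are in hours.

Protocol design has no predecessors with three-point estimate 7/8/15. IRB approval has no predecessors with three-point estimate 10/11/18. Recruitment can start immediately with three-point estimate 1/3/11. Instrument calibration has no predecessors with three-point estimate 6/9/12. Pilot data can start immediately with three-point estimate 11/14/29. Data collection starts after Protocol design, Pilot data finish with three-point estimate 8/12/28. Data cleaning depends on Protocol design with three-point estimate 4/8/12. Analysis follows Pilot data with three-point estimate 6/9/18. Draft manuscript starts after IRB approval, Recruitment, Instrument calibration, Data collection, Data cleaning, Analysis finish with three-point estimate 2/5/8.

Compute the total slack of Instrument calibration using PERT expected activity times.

te_Protocol design = (7 + 4·8 + 15)/6 = 54/6 = 9
te_IRB approval = (10 + 4·11 + 18)/6 = 72/6 = 12
te_Recruitment = (1 + 4·3 + 11)/6 = 24/6 = 4
te_Instrument calibration = (6 + 4·9 + 12)/6 = 54/6 = 9
te_Pilot data = (11 + 4·14 + 29)/6 = 96/6 = 16
te_Data collection = (8 + 4·12 + 28)/6 = 84/6 = 14
te_Data cleaning = (4 + 4·8 + 12)/6 = 48/6 = 8
te_Analysis = (6 + 4·9 + 18)/6 = 60/6 = 10
te_Draft manuscript = (2 + 4·5 + 8)/6 = 30/6 = 5

Forward pass:
ES_Protocol design = 0; EF_Protocol design = 9
ES_IRB approval = 0; EF_IRB approval = 12
ES_Recruitment = 0; EF_Recruitment = 4
ES_Instrument calibration = 0; EF_Instrument calibration = 9
ES_Pilot data = 0; EF_Pilot data = 16
ES_Data collection = max(EF_Protocol design=9, EF_Pilot data=16) = 16; EF_Data collection = 16+14 = 30
ES_Data cleaning = 9; EF_Data cleaning = 9+8 = 17
ES_Analysis = 16; EF_Analysis = 16+10 = 26
ES_Draft manuscript = max(EF_IRB approval=12, EF_Recruitment=4, EF_Instrument calibration=9, EF_Data collection=30, EF_Data cleaning=17, EF_Analysis=26) = 30; EF_Draft manuscript = 30+5 = 35
Expected project duration μ = 35 hours. Critical path: Pilot data → Data collection → Draft manuscript.

Backward pass:
LF_Draft manuscript = 35; LS_Draft manuscript = 35−5 = 30
LF_Analysis = LS_Draft manuscript = 30; LS_Analysis = 30−10 = 20
LF_Data cleaning = LS_Draft manuscript = 30; LS_Data cleaning = 30−8 = 22
LF_Data collection = LS_Draft manuscript = 30; LS_Data collection = 30−14 = 16
LF_Pilot data = min(LS_Data collection=16, LS_Analysis=20) = 16; LS_Pilot data = 16−16 = 0
LF_Instrument calibration = LS_Draft manuscript = 30; LS_Instrument calibration = 30−9 = 21
LF_Recruitment = LS_Draft manuscript = 30; LS_Recruitment = 30−4 = 26
LF_IRB approval = LS_Draft manuscript = 30; LS_IRB approval = 30−12 = 18
LF_Protocol design = min(LS_Data collection=16, LS_Data cleaning=22) = 16; LS_Protocol design = 16−9 = 7
Slack_Instrument calibration = LS_Instrument calibration − ES_Instrument calibration = 21 − 0 = 21

21 hours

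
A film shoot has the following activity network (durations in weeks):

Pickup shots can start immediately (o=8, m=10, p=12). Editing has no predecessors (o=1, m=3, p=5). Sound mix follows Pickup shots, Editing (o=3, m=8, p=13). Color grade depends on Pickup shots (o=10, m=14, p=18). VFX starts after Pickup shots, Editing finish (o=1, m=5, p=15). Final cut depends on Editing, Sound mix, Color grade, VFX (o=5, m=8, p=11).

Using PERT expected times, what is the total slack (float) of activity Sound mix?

6 weeks

te_Pickup shots = (8 + 4·10 + 12)/6 = 60/6 = 10
te_Editing = (1 + 4·3 + 5)/6 = 18/6 = 3
te_Sound mix = (3 + 4·8 + 13)/6 = 48/6 = 8
te_Color grade = (10 + 4·14 + 18)/6 = 84/6 = 14
te_VFX = (1 + 4·5 + 15)/6 = 36/6 = 6
te_Final cut = (5 + 4·8 + 11)/6 = 48/6 = 8

Forward pass:
ES_Pickup shots = 0; EF_Pickup shots = 10
ES_Editing = 0; EF_Editing = 3
ES_Sound mix = max(EF_Pickup shots=10, EF_Editing=3) = 10; EF_Sound mix = 10+8 = 18
ES_Color grade = 10; EF_Color grade = 10+14 = 24
ES_VFX = max(EF_Pickup shots=10, EF_Editing=3) = 10; EF_VFX = 10+6 = 16
ES_Final cut = max(EF_Editing=3, EF_Sound mix=18, EF_Color grade=24, EF_VFX=16) = 24; EF_Final cut = 24+8 = 32
Expected project duration μ = 32 weeks. Critical path: Pickup shots → Color grade → Final cut.

Backward pass:
LF_Final cut = 32; LS_Final cut = 32−8 = 24
LF_VFX = LS_Final cut = 24; LS_VFX = 24−6 = 18
LF_Color grade = LS_Final cut = 24; LS_Color grade = 24−14 = 10
LF_Sound mix = LS_Final cut = 24; LS_Sound mix = 24−8 = 16
LF_Editing = min(LS_Sound mix=16, LS_VFX=18, LS_Final cut=24) = 16; LS_Editing = 16−3 = 13
LF_Pickup shots = min(LS_Sound mix=16, LS_Color grade=10, LS_VFX=18) = 10; LS_Pickup shots = 10−10 = 0
Slack_Sound mix = LS_Sound mix − ES_Sound mix = 16 − 10 = 6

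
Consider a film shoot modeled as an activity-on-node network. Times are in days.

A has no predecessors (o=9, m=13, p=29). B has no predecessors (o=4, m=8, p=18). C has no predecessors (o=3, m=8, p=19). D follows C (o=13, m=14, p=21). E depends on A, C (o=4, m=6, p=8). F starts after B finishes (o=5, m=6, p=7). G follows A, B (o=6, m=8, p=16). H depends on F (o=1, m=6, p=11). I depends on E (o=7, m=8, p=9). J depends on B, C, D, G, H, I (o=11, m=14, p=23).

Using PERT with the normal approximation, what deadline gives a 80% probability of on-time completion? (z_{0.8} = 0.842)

47.3 days

te_A = (9 + 4·13 + 29)/6 = 90/6 = 15; σ²_A = ((29−9)/6)² = 11.111
te_B = (4 + 4·8 + 18)/6 = 54/6 = 9; σ²_B = ((18−4)/6)² = 5.444
te_C = (3 + 4·8 + 19)/6 = 54/6 = 9; σ²_C = ((19−3)/6)² = 7.111
te_D = (13 + 4·14 + 21)/6 = 90/6 = 15; σ²_D = ((21−13)/6)² = 1.778
te_E = (4 + 4·6 + 8)/6 = 36/6 = 6; σ²_E = ((8−4)/6)² = 0.444
te_F = (5 + 4·6 + 7)/6 = 36/6 = 6; σ²_F = ((7−5)/6)² = 0.111
te_G = (6 + 4·8 + 16)/6 = 54/6 = 9; σ²_G = ((16−6)/6)² = 2.778
te_H = (1 + 4·6 + 11)/6 = 36/6 = 6; σ²_H = ((11−1)/6)² = 2.778
te_I = (7 + 4·8 + 9)/6 = 48/6 = 8; σ²_I = ((9−7)/6)² = 0.111
te_J = (11 + 4·14 + 23)/6 = 90/6 = 15; σ²_J = ((23−11)/6)² = 4.000

Forward pass:
ES_A = 0; EF_A = 15
ES_B = 0; EF_B = 9
ES_C = 0; EF_C = 9
ES_D = 9; EF_D = 9+15 = 24
ES_E = max(EF_A=15, EF_C=9) = 15; EF_E = 15+6 = 21
ES_F = 9; EF_F = 9+6 = 15
ES_G = max(EF_A=15, EF_B=9) = 15; EF_G = 15+9 = 24
ES_H = 15; EF_H = 15+6 = 21
ES_I = 21; EF_I = 21+8 = 29
ES_J = max(EF_B=9, EF_C=9, EF_D=24, EF_G=24, EF_H=21, EF_I=29) = 29; EF_J = 29+15 = 44
Expected project duration μ = 44 days. Critical path: A → E → I → J.

Variance along critical path = 11.111 + 0.444 + 0.111 + 4.000 = 15.667; σ = 3.958 days.
D = μ + z·σ = 44 + 0.842·3.958 = 47.3 days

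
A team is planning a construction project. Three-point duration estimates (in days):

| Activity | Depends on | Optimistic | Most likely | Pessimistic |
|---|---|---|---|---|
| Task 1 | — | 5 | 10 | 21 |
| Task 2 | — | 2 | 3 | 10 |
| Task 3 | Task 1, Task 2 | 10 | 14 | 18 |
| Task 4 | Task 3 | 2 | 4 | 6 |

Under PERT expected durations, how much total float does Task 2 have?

7 days

te_Task 1 = (5 + 4·10 + 21)/6 = 66/6 = 11
te_Task 2 = (2 + 4·3 + 10)/6 = 24/6 = 4
te_Task 3 = (10 + 4·14 + 18)/6 = 84/6 = 14
te_Task 4 = (2 + 4·4 + 6)/6 = 24/6 = 4

Forward pass:
ES_Task 1 = 0; EF_Task 1 = 11
ES_Task 2 = 0; EF_Task 2 = 4
ES_Task 3 = max(EF_Task 1=11, EF_Task 2=4) = 11; EF_Task 3 = 11+14 = 25
ES_Task 4 = 25; EF_Task 4 = 25+4 = 29
Expected project duration μ = 29 days. Critical path: Task 1 → Task 3 → Task 4.

Backward pass:
LF_Task 4 = 29; LS_Task 4 = 29−4 = 25
LF_Task 3 = LS_Task 4 = 25; LS_Task 3 = 25−14 = 11
LF_Task 2 = LS_Task 3 = 11; LS_Task 2 = 11−4 = 7
LF_Task 1 = LS_Task 3 = 11; LS_Task 1 = 11−11 = 0
Slack_Task 2 = LS_Task 2 − ES_Task 2 = 7 − 0 = 7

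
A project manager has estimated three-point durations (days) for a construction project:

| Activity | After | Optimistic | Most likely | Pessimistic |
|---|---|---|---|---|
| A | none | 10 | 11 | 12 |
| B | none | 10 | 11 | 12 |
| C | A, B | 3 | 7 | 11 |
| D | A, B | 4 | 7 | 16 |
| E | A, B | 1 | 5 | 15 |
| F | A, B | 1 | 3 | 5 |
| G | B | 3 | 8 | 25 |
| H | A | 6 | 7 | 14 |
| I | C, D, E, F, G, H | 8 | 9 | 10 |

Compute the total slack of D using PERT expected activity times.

2 days

te_A = (10 + 4·11 + 12)/6 = 66/6 = 11
te_B = (10 + 4·11 + 12)/6 = 66/6 = 11
te_C = (3 + 4·7 + 11)/6 = 42/6 = 7
te_D = (4 + 4·7 + 16)/6 = 48/6 = 8
te_E = (1 + 4·5 + 15)/6 = 36/6 = 6
te_F = (1 + 4·3 + 5)/6 = 18/6 = 3
te_G = (3 + 4·8 + 25)/6 = 60/6 = 10
te_H = (6 + 4·7 + 14)/6 = 48/6 = 8
te_I = (8 + 4·9 + 10)/6 = 54/6 = 9

Forward pass:
ES_A = 0; EF_A = 11
ES_B = 0; EF_B = 11
ES_C = max(EF_A=11, EF_B=11) = 11; EF_C = 11+7 = 18
ES_D = max(EF_A=11, EF_B=11) = 11; EF_D = 11+8 = 19
ES_E = max(EF_A=11, EF_B=11) = 11; EF_E = 11+6 = 17
ES_F = max(EF_A=11, EF_B=11) = 11; EF_F = 11+3 = 14
ES_G = 11; EF_G = 11+10 = 21
ES_H = 11; EF_H = 11+8 = 19
ES_I = max(EF_C=18, EF_D=19, EF_E=17, EF_F=14, EF_G=21, EF_H=19) = 21; EF_I = 21+9 = 30
Expected project duration μ = 30 days. Critical path: B → G → I.

Backward pass:
LF_I = 30; LS_I = 30−9 = 21
LF_H = LS_I = 21; LS_H = 21−8 = 13
LF_G = LS_I = 21; LS_G = 21−10 = 11
LF_F = LS_I = 21; LS_F = 21−3 = 18
LF_E = LS_I = 21; LS_E = 21−6 = 15
LF_D = LS_I = 21; LS_D = 21−8 = 13
LF_C = LS_I = 21; LS_C = 21−7 = 14
LF_B = min(LS_C=14, LS_D=13, LS_E=15, LS_F=18, LS_G=11) = 11; LS_B = 11−11 = 0
LF_A = min(LS_C=14, LS_D=13, LS_E=15, LS_F=18, LS_H=13) = 13; LS_A = 13−11 = 2
Slack_D = LS_D − ES_D = 13 − 11 = 2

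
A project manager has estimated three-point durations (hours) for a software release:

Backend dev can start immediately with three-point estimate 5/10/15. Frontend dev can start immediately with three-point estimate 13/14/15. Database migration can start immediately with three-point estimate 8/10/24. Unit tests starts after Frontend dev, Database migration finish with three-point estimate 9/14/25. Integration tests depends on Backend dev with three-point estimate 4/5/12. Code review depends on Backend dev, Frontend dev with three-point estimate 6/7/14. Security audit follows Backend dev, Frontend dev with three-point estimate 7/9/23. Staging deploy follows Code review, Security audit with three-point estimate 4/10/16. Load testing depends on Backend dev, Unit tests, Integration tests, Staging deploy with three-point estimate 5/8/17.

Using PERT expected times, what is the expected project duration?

te_Backend dev = (5 + 4·10 + 15)/6 = 60/6 = 10
te_Frontend dev = (13 + 4·14 + 15)/6 = 84/6 = 14
te_Database migration = (8 + 4·10 + 24)/6 = 72/6 = 12
te_Unit tests = (9 + 4·14 + 25)/6 = 90/6 = 15
te_Integration tests = (4 + 4·5 + 12)/6 = 36/6 = 6
te_Code review = (6 + 4·7 + 14)/6 = 48/6 = 8
te_Security audit = (7 + 4·9 + 23)/6 = 66/6 = 11
te_Staging deploy = (4 + 4·10 + 16)/6 = 60/6 = 10
te_Load testing = (5 + 4·8 + 17)/6 = 54/6 = 9

Forward pass:
ES_Backend dev = 0; EF_Backend dev = 10
ES_Frontend dev = 0; EF_Frontend dev = 14
ES_Database migration = 0; EF_Database migration = 12
ES_Unit tests = max(EF_Frontend dev=14, EF_Database migration=12) = 14; EF_Unit tests = 14+15 = 29
ES_Integration tests = 10; EF_Integration tests = 10+6 = 16
ES_Code review = max(EF_Backend dev=10, EF_Frontend dev=14) = 14; EF_Code review = 14+8 = 22
ES_Security audit = max(EF_Backend dev=10, EF_Frontend dev=14) = 14; EF_Security audit = 14+11 = 25
ES_Staging deploy = max(EF_Code review=22, EF_Security audit=25) = 25; EF_Staging deploy = 25+10 = 35
ES_Load testing = max(EF_Backend dev=10, EF_Unit tests=29, EF_Integration tests=16, EF_Staging deploy=35) = 35; EF_Load testing = 35+9 = 44
Expected project duration μ = 44 hours. Critical path: Frontend dev → Security audit → Staging deploy → Load testing.

44 hours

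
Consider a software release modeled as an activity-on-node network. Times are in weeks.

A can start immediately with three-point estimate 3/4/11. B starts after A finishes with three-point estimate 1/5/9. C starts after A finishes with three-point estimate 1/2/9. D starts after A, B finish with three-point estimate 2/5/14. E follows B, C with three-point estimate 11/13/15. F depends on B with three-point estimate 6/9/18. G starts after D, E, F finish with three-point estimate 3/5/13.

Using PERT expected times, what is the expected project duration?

te_A = (3 + 4·4 + 11)/6 = 30/6 = 5
te_B = (1 + 4·5 + 9)/6 = 30/6 = 5
te_C = (1 + 4·2 + 9)/6 = 18/6 = 3
te_D = (2 + 4·5 + 14)/6 = 36/6 = 6
te_E = (11 + 4·13 + 15)/6 = 78/6 = 13
te_F = (6 + 4·9 + 18)/6 = 60/6 = 10
te_G = (3 + 4·5 + 13)/6 = 36/6 = 6

Forward pass:
ES_A = 0; EF_A = 5
ES_B = 5; EF_B = 5+5 = 10
ES_C = 5; EF_C = 5+3 = 8
ES_D = max(EF_A=5, EF_B=10) = 10; EF_D = 10+6 = 16
ES_E = max(EF_B=10, EF_C=8) = 10; EF_E = 10+13 = 23
ES_F = 10; EF_F = 10+10 = 20
ES_G = max(EF_D=16, EF_E=23, EF_F=20) = 23; EF_G = 23+6 = 29
Expected project duration μ = 29 weeks. Critical path: A → B → E → G.

29 weeks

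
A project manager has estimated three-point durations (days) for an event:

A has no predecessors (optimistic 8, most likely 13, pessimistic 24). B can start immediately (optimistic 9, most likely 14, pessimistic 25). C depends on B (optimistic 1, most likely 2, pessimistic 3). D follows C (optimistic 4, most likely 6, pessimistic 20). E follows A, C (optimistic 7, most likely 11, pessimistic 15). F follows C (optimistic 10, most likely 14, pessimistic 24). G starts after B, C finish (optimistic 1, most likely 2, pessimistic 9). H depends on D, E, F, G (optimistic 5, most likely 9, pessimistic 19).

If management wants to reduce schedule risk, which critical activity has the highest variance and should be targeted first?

te_A = (8 + 4·13 + 24)/6 = 84/6 = 14; σ²_A = ((24−8)/6)² = 7.111
te_B = (9 + 4·14 + 25)/6 = 90/6 = 15; σ²_B = ((25−9)/6)² = 7.111
te_C = (1 + 4·2 + 3)/6 = 12/6 = 2; σ²_C = ((3−1)/6)² = 0.111
te_D = (4 + 4·6 + 20)/6 = 48/6 = 8; σ²_D = ((20−4)/6)² = 7.111
te_E = (7 + 4·11 + 15)/6 = 66/6 = 11; σ²_E = ((15−7)/6)² = 1.778
te_F = (10 + 4·14 + 24)/6 = 90/6 = 15; σ²_F = ((24−10)/6)² = 5.444
te_G = (1 + 4·2 + 9)/6 = 18/6 = 3; σ²_G = ((9−1)/6)² = 1.778
te_H = (5 + 4·9 + 19)/6 = 60/6 = 10; σ²_H = ((19−5)/6)² = 5.444

Forward pass:
ES_A = 0; EF_A = 14
ES_B = 0; EF_B = 15
ES_C = 15; EF_C = 15+2 = 17
ES_D = 17; EF_D = 17+8 = 25
ES_E = max(EF_A=14, EF_C=17) = 17; EF_E = 17+11 = 28
ES_F = 17; EF_F = 17+15 = 32
ES_G = max(EF_B=15, EF_C=17) = 17; EF_G = 17+3 = 20
ES_H = max(EF_D=25, EF_E=28, EF_F=32, EF_G=20) = 32; EF_H = 32+10 = 42
Expected project duration μ = 42 days. Critical path: B → C → F → H.

Variances on critical path: σ²_B=7.111, σ²_C=0.111, σ²_F=5.444, σ²_H=5.444.
Largest is σ²_B = 7.111.

B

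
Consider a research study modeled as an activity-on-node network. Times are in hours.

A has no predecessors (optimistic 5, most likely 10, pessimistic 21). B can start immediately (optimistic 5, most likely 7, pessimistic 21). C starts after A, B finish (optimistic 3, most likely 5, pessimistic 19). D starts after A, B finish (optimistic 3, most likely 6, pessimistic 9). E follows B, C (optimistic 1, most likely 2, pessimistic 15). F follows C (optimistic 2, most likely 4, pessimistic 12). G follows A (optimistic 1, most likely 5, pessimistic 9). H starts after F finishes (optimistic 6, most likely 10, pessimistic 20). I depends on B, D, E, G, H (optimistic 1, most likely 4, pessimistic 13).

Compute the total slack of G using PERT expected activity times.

18 hours

te_A = (5 + 4·10 + 21)/6 = 66/6 = 11
te_B = (5 + 4·7 + 21)/6 = 54/6 = 9
te_C = (3 + 4·5 + 19)/6 = 42/6 = 7
te_D = (3 + 4·6 + 9)/6 = 36/6 = 6
te_E = (1 + 4·2 + 15)/6 = 24/6 = 4
te_F = (2 + 4·4 + 12)/6 = 30/6 = 5
te_G = (1 + 4·5 + 9)/6 = 30/6 = 5
te_H = (6 + 4·10 + 20)/6 = 66/6 = 11
te_I = (1 + 4·4 + 13)/6 = 30/6 = 5

Forward pass:
ES_A = 0; EF_A = 11
ES_B = 0; EF_B = 9
ES_C = max(EF_A=11, EF_B=9) = 11; EF_C = 11+7 = 18
ES_D = max(EF_A=11, EF_B=9) = 11; EF_D = 11+6 = 17
ES_E = max(EF_B=9, EF_C=18) = 18; EF_E = 18+4 = 22
ES_F = 18; EF_F = 18+5 = 23
ES_G = 11; EF_G = 11+5 = 16
ES_H = 23; EF_H = 23+11 = 34
ES_I = max(EF_B=9, EF_D=17, EF_E=22, EF_G=16, EF_H=34) = 34; EF_I = 34+5 = 39
Expected project duration μ = 39 hours. Critical path: A → C → F → H → I.

Backward pass:
LF_I = 39; LS_I = 39−5 = 34
LF_H = LS_I = 34; LS_H = 34−11 = 23
LF_G = LS_I = 34; LS_G = 34−5 = 29
LF_F = LS_H = 23; LS_F = 23−5 = 18
LF_E = LS_I = 34; LS_E = 34−4 = 30
LF_D = LS_I = 34; LS_D = 34−6 = 28
LF_C = min(LS_E=30, LS_F=18) = 18; LS_C = 18−7 = 11
LF_B = min(LS_C=11, LS_D=28, LS_E=30, LS_I=34) = 11; LS_B = 11−9 = 2
LF_A = min(LS_C=11, LS_D=28, LS_G=29) = 11; LS_A = 11−11 = 0
Slack_G = LS_G − ES_G = 29 − 11 = 18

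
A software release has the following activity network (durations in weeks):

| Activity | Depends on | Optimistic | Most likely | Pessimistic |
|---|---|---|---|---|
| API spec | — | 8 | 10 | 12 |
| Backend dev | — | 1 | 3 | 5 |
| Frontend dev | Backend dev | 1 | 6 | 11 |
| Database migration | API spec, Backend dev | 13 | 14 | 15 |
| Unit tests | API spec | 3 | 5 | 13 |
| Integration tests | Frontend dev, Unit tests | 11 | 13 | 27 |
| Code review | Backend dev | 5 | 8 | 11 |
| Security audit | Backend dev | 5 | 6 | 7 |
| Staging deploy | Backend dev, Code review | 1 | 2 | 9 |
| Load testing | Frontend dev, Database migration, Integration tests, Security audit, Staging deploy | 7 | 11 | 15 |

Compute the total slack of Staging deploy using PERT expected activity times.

17 weeks

te_API spec = (8 + 4·10 + 12)/6 = 60/6 = 10
te_Backend dev = (1 + 4·3 + 5)/6 = 18/6 = 3
te_Frontend dev = (1 + 4·6 + 11)/6 = 36/6 = 6
te_Database migration = (13 + 4·14 + 15)/6 = 84/6 = 14
te_Unit tests = (3 + 4·5 + 13)/6 = 36/6 = 6
te_Integration tests = (11 + 4·13 + 27)/6 = 90/6 = 15
te_Code review = (5 + 4·8 + 11)/6 = 48/6 = 8
te_Security audit = (5 + 4·6 + 7)/6 = 36/6 = 6
te_Staging deploy = (1 + 4·2 + 9)/6 = 18/6 = 3
te_Load testing = (7 + 4·11 + 15)/6 = 66/6 = 11

Forward pass:
ES_API spec = 0; EF_API spec = 10
ES_Backend dev = 0; EF_Backend dev = 3
ES_Frontend dev = 3; EF_Frontend dev = 3+6 = 9
ES_Database migration = max(EF_API spec=10, EF_Backend dev=3) = 10; EF_Database migration = 10+14 = 24
ES_Unit tests = 10; EF_Unit tests = 10+6 = 16
ES_Integration tests = max(EF_Frontend dev=9, EF_Unit tests=16) = 16; EF_Integration tests = 16+15 = 31
ES_Code review = 3; EF_Code review = 3+8 = 11
ES_Security audit = 3; EF_Security audit = 3+6 = 9
ES_Staging deploy = max(EF_Backend dev=3, EF_Code review=11) = 11; EF_Staging deploy = 11+3 = 14
ES_Load testing = max(EF_Frontend dev=9, EF_Database migration=24, EF_Integration tests=31, EF_Security audit=9, EF_Staging deploy=14) = 31; EF_Load testing = 31+11 = 42
Expected project duration μ = 42 weeks. Critical path: API spec → Unit tests → Integration tests → Load testing.

Backward pass:
LF_Load testing = 42; LS_Load testing = 42−11 = 31
LF_Staging deploy = LS_Load testing = 31; LS_Staging deploy = 31−3 = 28
LF_Security audit = LS_Load testing = 31; LS_Security audit = 31−6 = 25
LF_Code review = LS_Staging deploy = 28; LS_Code review = 28−8 = 20
LF_Integration tests = LS_Load testing = 31; LS_Integration tests = 31−15 = 16
LF_Unit tests = LS_Integration tests = 16; LS_Unit tests = 16−6 = 10
LF_Database migration = LS_Load testing = 31; LS_Database migration = 31−14 = 17
LF_Frontend dev = min(LS_Integration tests=16, LS_Load testing=31) = 16; LS_Frontend dev = 16−6 = 10
LF_Backend dev = min(LS_Frontend dev=10, LS_Database migration=17, LS_Code review=20, LS_Security audit=25, LS_Staging deploy=28) = 10; LS_Backend dev = 10−3 = 7
LF_API spec = min(LS_Database migration=17, LS_Unit tests=10) = 10; LS_API spec = 10−10 = 0
Slack_Staging deploy = LS_Staging deploy − ES_Staging deploy = 28 − 11 = 17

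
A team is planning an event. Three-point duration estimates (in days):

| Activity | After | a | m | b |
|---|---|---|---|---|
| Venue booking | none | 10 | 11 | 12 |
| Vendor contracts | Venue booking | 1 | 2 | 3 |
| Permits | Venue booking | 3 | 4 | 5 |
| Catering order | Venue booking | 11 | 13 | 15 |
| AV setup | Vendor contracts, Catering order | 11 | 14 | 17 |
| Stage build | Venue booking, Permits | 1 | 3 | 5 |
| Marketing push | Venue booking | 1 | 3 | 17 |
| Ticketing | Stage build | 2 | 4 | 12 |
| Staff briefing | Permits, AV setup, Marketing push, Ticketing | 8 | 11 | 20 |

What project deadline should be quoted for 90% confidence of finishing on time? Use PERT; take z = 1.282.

te_Venue booking = (10 + 4·11 + 12)/6 = 66/6 = 11; σ²_Venue booking = ((12−10)/6)² = 0.111
te_Vendor contracts = (1 + 4·2 + 3)/6 = 12/6 = 2; σ²_Vendor contracts = ((3−1)/6)² = 0.111
te_Permits = (3 + 4·4 + 5)/6 = 24/6 = 4; σ²_Permits = ((5−3)/6)² = 0.111
te_Catering order = (11 + 4·13 + 15)/6 = 78/6 = 13; σ²_Catering order = ((15−11)/6)² = 0.444
te_AV setup = (11 + 4·14 + 17)/6 = 84/6 = 14; σ²_AV setup = ((17−11)/6)² = 1.000
te_Stage build = (1 + 4·3 + 5)/6 = 18/6 = 3; σ²_Stage build = ((5−1)/6)² = 0.444
te_Marketing push = (1 + 4·3 + 17)/6 = 30/6 = 5; σ²_Marketing push = ((17−1)/6)² = 7.111
te_Ticketing = (2 + 4·4 + 12)/6 = 30/6 = 5; σ²_Ticketing = ((12−2)/6)² = 2.778
te_Staff briefing = (8 + 4·11 + 20)/6 = 72/6 = 12; σ²_Staff briefing = ((20−8)/6)² = 4.000

Forward pass:
ES_Venue booking = 0; EF_Venue booking = 11
ES_Vendor contracts = 11; EF_Vendor contracts = 11+2 = 13
ES_Permits = 11; EF_Permits = 11+4 = 15
ES_Catering order = 11; EF_Catering order = 11+13 = 24
ES_AV setup = max(EF_Vendor contracts=13, EF_Catering order=24) = 24; EF_AV setup = 24+14 = 38
ES_Stage build = max(EF_Venue booking=11, EF_Permits=15) = 15; EF_Stage build = 15+3 = 18
ES_Marketing push = 11; EF_Marketing push = 11+5 = 16
ES_Ticketing = 18; EF_Ticketing = 18+5 = 23
ES_Staff briefing = max(EF_Permits=15, EF_AV setup=38, EF_Marketing push=16, EF_Ticketing=23) = 38; EF_Staff briefing = 38+12 = 50
Expected project duration μ = 50 days. Critical path: Venue booking → Catering order → AV setup → Staff briefing.

Variance along critical path = 0.111 + 0.444 + 1.000 + 4.000 = 5.556; σ = 2.357 days.
D = μ + z·σ = 50 + 1.282·2.357 = 53.0 days

53.0 days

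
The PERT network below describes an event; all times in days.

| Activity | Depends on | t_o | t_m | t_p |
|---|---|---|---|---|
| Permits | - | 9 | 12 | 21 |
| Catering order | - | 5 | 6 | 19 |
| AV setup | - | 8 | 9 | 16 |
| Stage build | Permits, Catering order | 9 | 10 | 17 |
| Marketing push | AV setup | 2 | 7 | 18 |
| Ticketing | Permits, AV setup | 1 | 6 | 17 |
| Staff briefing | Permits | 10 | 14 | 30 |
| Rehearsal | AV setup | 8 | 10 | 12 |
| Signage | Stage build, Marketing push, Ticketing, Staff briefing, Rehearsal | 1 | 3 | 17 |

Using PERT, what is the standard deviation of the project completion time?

te_Permits = (9 + 4·12 + 21)/6 = 78/6 = 13; σ²_Permits = ((21−9)/6)² = 4.000
te_Catering order = (5 + 4·6 + 19)/6 = 48/6 = 8; σ²_Catering order = ((19−5)/6)² = 5.444
te_AV setup = (8 + 4·9 + 16)/6 = 60/6 = 10; σ²_AV setup = ((16−8)/6)² = 1.778
te_Stage build = (9 + 4·10 + 17)/6 = 66/6 = 11; σ²_Stage build = ((17−9)/6)² = 1.778
te_Marketing push = (2 + 4·7 + 18)/6 = 48/6 = 8; σ²_Marketing push = ((18−2)/6)² = 7.111
te_Ticketing = (1 + 4·6 + 17)/6 = 42/6 = 7; σ²_Ticketing = ((17−1)/6)² = 7.111
te_Staff briefing = (10 + 4·14 + 30)/6 = 96/6 = 16; σ²_Staff briefing = ((30−10)/6)² = 11.111
te_Rehearsal = (8 + 4·10 + 12)/6 = 60/6 = 10; σ²_Rehearsal = ((12−8)/6)² = 0.444
te_Signage = (1 + 4·3 + 17)/6 = 30/6 = 5; σ²_Signage = ((17−1)/6)² = 7.111

Forward pass:
ES_Permits = 0; EF_Permits = 13
ES_Catering order = 0; EF_Catering order = 8
ES_AV setup = 0; EF_AV setup = 10
ES_Stage build = max(EF_Permits=13, EF_Catering order=8) = 13; EF_Stage build = 13+11 = 24
ES_Marketing push = 10; EF_Marketing push = 10+8 = 18
ES_Ticketing = max(EF_Permits=13, EF_AV setup=10) = 13; EF_Ticketing = 13+7 = 20
ES_Staff briefing = 13; EF_Staff briefing = 13+16 = 29
ES_Rehearsal = 10; EF_Rehearsal = 10+10 = 20
ES_Signage = max(EF_Stage build=24, EF_Marketing push=18, EF_Ticketing=20, EF_Staff briefing=29, EF_Rehearsal=20) = 29; EF_Signage = 29+5 = 34
Expected project duration μ = 34 days. Critical path: Permits → Staff briefing → Signage.

Variance along critical path = 4.000 + 11.111 + 7.111 = 22.222
σ = √22.222 = 4.714 days

4.71 days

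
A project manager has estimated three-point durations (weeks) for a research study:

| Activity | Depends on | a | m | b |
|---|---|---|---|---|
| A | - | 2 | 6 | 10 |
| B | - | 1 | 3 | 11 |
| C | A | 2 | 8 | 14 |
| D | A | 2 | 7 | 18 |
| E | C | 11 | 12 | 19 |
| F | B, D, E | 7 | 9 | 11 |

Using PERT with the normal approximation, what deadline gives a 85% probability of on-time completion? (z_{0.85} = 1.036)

te_A = (2 + 4·6 + 10)/6 = 36/6 = 6; σ²_A = ((10−2)/6)² = 1.778
te_B = (1 + 4·3 + 11)/6 = 24/6 = 4; σ²_B = ((11−1)/6)² = 2.778
te_C = (2 + 4·8 + 14)/6 = 48/6 = 8; σ²_C = ((14−2)/6)² = 4.000
te_D = (2 + 4·7 + 18)/6 = 48/6 = 8; σ²_D = ((18−2)/6)² = 7.111
te_E = (11 + 4·12 + 19)/6 = 78/6 = 13; σ²_E = ((19−11)/6)² = 1.778
te_F = (7 + 4·9 + 11)/6 = 54/6 = 9; σ²_F = ((11−7)/6)² = 0.444

Forward pass:
ES_A = 0; EF_A = 6
ES_B = 0; EF_B = 4
ES_C = 6; EF_C = 6+8 = 14
ES_D = 6; EF_D = 6+8 = 14
ES_E = 14; EF_E = 14+13 = 27
ES_F = max(EF_B=4, EF_D=14, EF_E=27) = 27; EF_F = 27+9 = 36
Expected project duration μ = 36 weeks. Critical path: A → C → E → F.

Variance along critical path = 1.778 + 4.000 + 1.778 + 0.444 = 8.000; σ = 2.828 weeks.
D = μ + z·σ = 36 + 1.036·2.828 = 38.9 weeks

38.9 weeks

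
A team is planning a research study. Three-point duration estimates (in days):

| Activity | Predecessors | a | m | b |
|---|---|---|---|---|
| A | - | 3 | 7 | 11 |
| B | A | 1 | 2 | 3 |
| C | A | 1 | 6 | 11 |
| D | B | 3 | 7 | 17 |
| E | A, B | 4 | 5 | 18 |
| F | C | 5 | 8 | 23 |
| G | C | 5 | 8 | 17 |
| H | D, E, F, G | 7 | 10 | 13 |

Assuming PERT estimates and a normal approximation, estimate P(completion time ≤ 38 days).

te_A = (3 + 4·7 + 11)/6 = 42/6 = 7; σ²_A = ((11−3)/6)² = 1.778
te_B = (1 + 4·2 + 3)/6 = 12/6 = 2; σ²_B = ((3−1)/6)² = 0.111
te_C = (1 + 4·6 + 11)/6 = 36/6 = 6; σ²_C = ((11−1)/6)² = 2.778
te_D = (3 + 4·7 + 17)/6 = 48/6 = 8; σ²_D = ((17−3)/6)² = 5.444
te_E = (4 + 4·5 + 18)/6 = 42/6 = 7; σ²_E = ((18−4)/6)² = 5.444
te_F = (5 + 4·8 + 23)/6 = 60/6 = 10; σ²_F = ((23−5)/6)² = 9.000
te_G = (5 + 4·8 + 17)/6 = 54/6 = 9; σ²_G = ((17−5)/6)² = 4.000
te_H = (7 + 4·10 + 13)/6 = 60/6 = 10; σ²_H = ((13−7)/6)² = 1.000

Forward pass:
ES_A = 0; EF_A = 7
ES_B = 7; EF_B = 7+2 = 9
ES_C = 7; EF_C = 7+6 = 13
ES_D = 9; EF_D = 9+8 = 17
ES_E = max(EF_A=7, EF_B=9) = 9; EF_E = 9+7 = 16
ES_F = 13; EF_F = 13+10 = 23
ES_G = 13; EF_G = 13+9 = 22
ES_H = max(EF_D=17, EF_E=16, EF_F=23, EF_G=22) = 23; EF_H = 23+10 = 33
Expected project duration μ = 33 days. Critical path: A → C → F → H.

Variance along critical path = 1.778 + 2.778 + 9.000 + 1.000 = 14.556; σ = √14.556 = 3.815 days.
Z = (38 − 33) / 3.815 = 1.311
P(T ≤ 38) = Φ(1.311) ≈ 0.905

0.905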